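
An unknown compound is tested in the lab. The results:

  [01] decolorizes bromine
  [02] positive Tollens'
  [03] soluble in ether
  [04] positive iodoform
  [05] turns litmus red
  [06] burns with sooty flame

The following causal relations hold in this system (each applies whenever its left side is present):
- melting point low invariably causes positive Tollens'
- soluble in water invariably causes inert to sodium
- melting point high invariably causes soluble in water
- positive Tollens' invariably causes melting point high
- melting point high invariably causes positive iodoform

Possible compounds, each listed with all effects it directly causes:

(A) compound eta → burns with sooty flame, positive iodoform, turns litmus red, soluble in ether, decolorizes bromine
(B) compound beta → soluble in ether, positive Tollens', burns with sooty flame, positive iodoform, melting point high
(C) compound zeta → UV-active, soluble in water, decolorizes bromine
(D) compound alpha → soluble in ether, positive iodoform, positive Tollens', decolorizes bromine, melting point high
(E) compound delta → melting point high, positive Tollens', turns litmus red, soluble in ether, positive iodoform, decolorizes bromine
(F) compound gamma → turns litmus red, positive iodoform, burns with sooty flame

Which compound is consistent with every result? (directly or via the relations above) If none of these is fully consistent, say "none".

Testing each hypothesis:
(A) compound eta — decolorizes bromine ✓; positive Tollens' ✗; soluble in ether ✓; positive iodoform ✓; turns litmus red ✓; burns with sooty flame ✓
(B) compound beta — does not account for decolorizes bromine, turns litmus red
(C) compound zeta — does not account for positive Tollens', soluble in ether, positive iodoform, turns litmus red, burns with sooty flame
(D) compound alpha — does not account for turns litmus red, burns with sooty flame
(E) compound delta — does not account for burns with sooty flame
(F) compound gamma — decolorizes bromine ✗; positive Tollens' ✗; soluble in ether ✗; positive iodoform ✓; turns litmus red ✓; burns with sooty flame ✓
No candidate is consistent with all observations.

none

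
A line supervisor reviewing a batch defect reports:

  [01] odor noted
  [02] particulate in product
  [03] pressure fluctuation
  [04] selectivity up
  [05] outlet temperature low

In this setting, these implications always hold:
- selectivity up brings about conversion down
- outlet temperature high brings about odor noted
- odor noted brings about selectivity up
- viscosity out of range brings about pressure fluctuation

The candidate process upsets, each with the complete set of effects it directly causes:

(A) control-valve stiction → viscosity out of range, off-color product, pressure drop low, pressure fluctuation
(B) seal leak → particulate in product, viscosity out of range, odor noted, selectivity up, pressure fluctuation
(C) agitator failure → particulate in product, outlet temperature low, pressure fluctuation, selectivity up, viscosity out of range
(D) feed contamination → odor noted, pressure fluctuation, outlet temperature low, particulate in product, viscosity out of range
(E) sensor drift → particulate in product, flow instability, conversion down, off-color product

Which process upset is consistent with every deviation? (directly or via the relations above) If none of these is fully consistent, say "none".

Checking each candidate against the observations:
(A) control-valve stiction — odor noted -; particulate in product -; pressure fluctuation +; selectivity up -; outlet temperature low -
(B) seal leak — does not account for outlet temperature low
(C) agitator failure — does not account for odor noted
(D) feed contamination — odor noted +; particulate in product +; pressure fluctuation +; selectivity up + (via odor noted → selectivity up); outlet temperature low +
(E) sensor drift — does not account for odor noted, pressure fluctuation, selectivity up, outlet temperature low
(D) alone accounts for all the evidence.

D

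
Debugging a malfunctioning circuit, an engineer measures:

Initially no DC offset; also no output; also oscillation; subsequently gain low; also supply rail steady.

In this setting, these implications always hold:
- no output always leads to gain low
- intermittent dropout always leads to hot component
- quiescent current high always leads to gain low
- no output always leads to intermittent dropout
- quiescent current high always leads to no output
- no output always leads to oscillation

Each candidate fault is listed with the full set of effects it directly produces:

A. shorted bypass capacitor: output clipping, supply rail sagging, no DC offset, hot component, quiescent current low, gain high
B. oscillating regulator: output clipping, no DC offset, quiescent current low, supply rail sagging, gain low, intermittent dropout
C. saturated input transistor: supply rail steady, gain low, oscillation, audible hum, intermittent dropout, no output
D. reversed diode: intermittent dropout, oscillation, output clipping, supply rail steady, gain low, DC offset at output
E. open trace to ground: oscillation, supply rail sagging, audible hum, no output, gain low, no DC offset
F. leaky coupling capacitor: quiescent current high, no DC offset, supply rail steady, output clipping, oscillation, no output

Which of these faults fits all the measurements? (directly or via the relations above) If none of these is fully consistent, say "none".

For each candidate, compare predicted effects to what was observed:
(A) shorted bypass capacitor — no DC offset +; no output -; oscillation -; gain low -; supply rail steady -
(B) oscillating regulator — no DC offset +; no output -; oscillation -; gain low +; supply rail steady -
(C) saturated input transistor — does not account for no DC offset
(D) reversed diode — no DC offset -; no output -; oscillation +; gain low +; supply rail steady +
(E) open trace to ground — no DC offset +; no output +; oscillation +; gain low +; supply rail steady -
(F) leaky coupling capacitor — no DC offset +; no output +; oscillation +; gain low + (through quiescent current high → gain low); supply rail steady +
Only (F) is consistent with every observation.

F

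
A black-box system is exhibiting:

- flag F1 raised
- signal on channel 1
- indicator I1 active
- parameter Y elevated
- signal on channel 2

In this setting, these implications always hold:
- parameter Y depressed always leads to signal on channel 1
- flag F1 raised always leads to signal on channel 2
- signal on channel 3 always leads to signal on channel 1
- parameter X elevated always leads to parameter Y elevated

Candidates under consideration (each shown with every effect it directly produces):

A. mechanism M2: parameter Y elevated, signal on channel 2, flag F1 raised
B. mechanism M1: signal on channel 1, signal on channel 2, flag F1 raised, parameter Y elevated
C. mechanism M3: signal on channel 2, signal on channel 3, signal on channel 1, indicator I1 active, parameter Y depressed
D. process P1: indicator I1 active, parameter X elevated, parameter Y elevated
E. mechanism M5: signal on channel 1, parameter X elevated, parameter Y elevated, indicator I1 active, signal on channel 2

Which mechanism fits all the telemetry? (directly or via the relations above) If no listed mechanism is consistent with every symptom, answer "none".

none

Testing each hypothesis:
(A) mechanism M2 — does not account for signal on channel 1, indicator I1 active
(B) mechanism M1 — flag F1 raised match; signal on channel 1 match; indicator I1 active miss; parameter Y elevated match; signal on channel 2 match
(C) mechanism M3 — fails on flag F1 raised, parameter Y elevated (predicts parameter Y depressed, not parameter Y elevated)
(D) process P1 — does not account for flag F1 raised, signal on channel 1, signal on channel 2
(E) mechanism M5 — does not account for flag F1 raised
No candidate is consistent with all observations.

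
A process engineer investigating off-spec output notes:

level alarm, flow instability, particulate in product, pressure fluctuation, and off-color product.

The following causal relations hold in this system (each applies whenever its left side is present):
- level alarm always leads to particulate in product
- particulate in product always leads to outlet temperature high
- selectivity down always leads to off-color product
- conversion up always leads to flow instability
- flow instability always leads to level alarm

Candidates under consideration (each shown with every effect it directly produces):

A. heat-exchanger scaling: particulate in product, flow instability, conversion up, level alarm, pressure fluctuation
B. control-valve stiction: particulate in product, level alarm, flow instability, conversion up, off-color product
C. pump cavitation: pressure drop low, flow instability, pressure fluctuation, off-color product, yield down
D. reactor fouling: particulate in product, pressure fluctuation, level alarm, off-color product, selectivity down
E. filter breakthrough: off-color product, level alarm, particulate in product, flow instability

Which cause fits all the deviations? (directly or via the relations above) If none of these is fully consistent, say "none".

Checking each candidate against the observations:
(A) heat-exchanger scaling — level alarm +; flow instability +; particulate in product +; pressure fluctuation +; off-color product -
(B) control-valve stiction — level alarm +; flow instability +; particulate in product +; pressure fluctuation -; off-color product +
(C) pump cavitation — accounts for every observation (level alarm through flow instability → level alarm)
(D) reactor fouling — level alarm +; flow instability -; particulate in product +; pressure fluctuation +; off-color product +
(E) filter breakthrough — does not account for pressure fluctuation
Only (C) is consistent with every observation.

C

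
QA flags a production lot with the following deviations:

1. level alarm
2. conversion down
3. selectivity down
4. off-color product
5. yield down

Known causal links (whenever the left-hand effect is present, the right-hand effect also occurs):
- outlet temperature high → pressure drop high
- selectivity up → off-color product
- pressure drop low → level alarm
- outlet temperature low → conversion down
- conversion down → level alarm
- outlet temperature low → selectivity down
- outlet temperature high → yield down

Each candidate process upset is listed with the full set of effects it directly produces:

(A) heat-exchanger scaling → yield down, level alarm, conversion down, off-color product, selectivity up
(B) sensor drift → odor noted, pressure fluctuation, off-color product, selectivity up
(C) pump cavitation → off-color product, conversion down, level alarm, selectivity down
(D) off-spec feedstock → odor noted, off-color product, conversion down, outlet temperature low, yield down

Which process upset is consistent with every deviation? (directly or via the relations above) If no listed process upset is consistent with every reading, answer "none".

D

Per-candidate check:
(A) heat-exchanger scaling — level alarm +; conversion down +; selectivity down -; off-color product +; yield down +
(B) sensor drift — fails on level alarm, conversion down, selectivity down, yield down (predicts selectivity up, not selectivity down)
(C) pump cavitation — level alarm +; conversion down +; selectivity down +; off-color product +; yield down -
(D) off-spec feedstock — level alarm + (via conversion down → level alarm); conversion down +; selectivity down + (via outlet temperature low → selectivity down); off-color product +; yield down +
Only (D) is consistent with every observation.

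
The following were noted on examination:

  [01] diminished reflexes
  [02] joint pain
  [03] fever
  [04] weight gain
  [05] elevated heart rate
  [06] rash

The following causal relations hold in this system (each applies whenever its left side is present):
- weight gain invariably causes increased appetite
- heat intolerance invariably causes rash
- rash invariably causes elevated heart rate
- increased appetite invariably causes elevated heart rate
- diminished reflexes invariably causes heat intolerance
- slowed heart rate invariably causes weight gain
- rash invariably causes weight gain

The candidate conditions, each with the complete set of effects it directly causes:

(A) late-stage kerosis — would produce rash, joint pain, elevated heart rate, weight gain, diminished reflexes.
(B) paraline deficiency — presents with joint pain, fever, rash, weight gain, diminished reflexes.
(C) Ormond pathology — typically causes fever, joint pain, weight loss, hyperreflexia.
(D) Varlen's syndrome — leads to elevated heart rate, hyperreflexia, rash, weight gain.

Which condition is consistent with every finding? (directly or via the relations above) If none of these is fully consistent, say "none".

B

Checking each candidate against the observations:
(A) late-stage kerosis — diminished reflexes ✓; joint pain ✓; fever ✗; weight gain ✓; elevated heart rate ✓; rash ✓
(B) paraline deficiency — accounts for every observation (elevated heart rate through rash → elevated heart rate)
(C) Ormond pathology — diminished reflexes ✗; joint pain ✓; fever ✓; weight gain ✗; elevated heart rate ✗; rash ✗
(D) Varlen's syndrome — fails on diminished reflexes, joint pain, fever (predicts hyperreflexia, not diminished reflexes)
(B) alone accounts for all the evidence.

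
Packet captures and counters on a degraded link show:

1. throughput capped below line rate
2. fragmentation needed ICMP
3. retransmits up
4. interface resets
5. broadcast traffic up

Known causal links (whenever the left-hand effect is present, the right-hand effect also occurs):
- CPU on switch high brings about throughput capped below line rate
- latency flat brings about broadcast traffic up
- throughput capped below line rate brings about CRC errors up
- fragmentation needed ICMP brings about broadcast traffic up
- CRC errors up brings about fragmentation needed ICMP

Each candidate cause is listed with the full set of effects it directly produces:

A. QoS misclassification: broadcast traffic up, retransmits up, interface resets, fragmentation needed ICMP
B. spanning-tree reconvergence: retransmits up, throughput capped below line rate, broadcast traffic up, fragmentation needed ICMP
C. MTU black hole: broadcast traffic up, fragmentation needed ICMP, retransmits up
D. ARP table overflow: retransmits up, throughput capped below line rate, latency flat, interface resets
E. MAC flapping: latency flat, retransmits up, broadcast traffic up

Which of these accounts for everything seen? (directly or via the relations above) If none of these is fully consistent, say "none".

For each candidate, compare predicted effects to what was observed:
(A) QoS misclassification — throughput capped below line rate NO; fragmentation needed ICMP yes; retransmits up yes; interface resets yes; broadcast traffic up yes
(B) spanning-tree reconvergence — throughput capped below line rate yes; fragmentation needed ICMP yes; retransmits up yes; interface resets NO; broadcast traffic up yes
(C) MTU black hole — does not account for throughput capped below line rate, interface resets
(D) ARP table overflow — accounts for every observation (fragmentation needed ICMP by throughput capped below line rate → CRC errors up → fragmentation needed ICMP)
(E) MAC flapping — throughput capped below line rate NO; fragmentation needed ICMP NO; retransmits up yes; interface resets NO; broadcast traffic up yes
Only (D) is consistent with every observation.

D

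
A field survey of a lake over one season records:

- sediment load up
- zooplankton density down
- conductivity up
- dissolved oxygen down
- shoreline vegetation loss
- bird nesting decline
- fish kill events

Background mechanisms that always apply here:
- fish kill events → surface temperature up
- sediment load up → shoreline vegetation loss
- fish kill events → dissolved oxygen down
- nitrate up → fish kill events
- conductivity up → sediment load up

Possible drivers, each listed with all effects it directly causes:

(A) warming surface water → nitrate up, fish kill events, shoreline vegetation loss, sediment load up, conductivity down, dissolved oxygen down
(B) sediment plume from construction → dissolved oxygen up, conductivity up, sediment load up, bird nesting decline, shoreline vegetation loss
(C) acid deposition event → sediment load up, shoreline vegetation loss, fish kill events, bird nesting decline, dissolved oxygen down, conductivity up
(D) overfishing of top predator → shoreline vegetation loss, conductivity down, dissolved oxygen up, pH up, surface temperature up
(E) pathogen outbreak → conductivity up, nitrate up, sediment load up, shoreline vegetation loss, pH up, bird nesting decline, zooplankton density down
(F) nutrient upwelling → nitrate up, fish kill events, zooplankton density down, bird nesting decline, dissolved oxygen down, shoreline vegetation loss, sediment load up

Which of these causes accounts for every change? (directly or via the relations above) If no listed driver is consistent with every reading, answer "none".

E

Checking each candidate against the observations:
(A) warming surface water — sediment load up ✓; zooplankton density down ✗; conductivity up ✗; dissolved oxygen down ✓; shoreline vegetation loss ✓; bird nesting decline ✗; fish kill events ✓
(B) sediment plume from construction — sediment load up ✓; zooplankton density down ✗; conductivity up ✓; dissolved oxygen down ✗; shoreline vegetation loss ✓; bird nesting decline ✓; fish kill events ✗
(C) acid deposition event — sediment load up ✓; zooplankton density down ✗; conductivity up ✓; dissolved oxygen down ✓; shoreline vegetation loss ✓; bird nesting decline ✓; fish kill events ✓
(D) overfishing of top predator — fails on sediment load up, zooplankton density down, conductivity up, dissolved oxygen down, bird nesting decline, fish kill events (predicts conductivity down, not conductivity up; predicts dissolved oxygen up, not dissolved oxygen down)
(E) pathogen outbreak — accounts for every observation (dissolved oxygen down by nitrate up → fish kill events → dissolved oxygen down)
(F) nutrient upwelling — sediment load up ✓; zooplankton density down ✓; conductivity up ✗; dissolved oxygen down ✓; shoreline vegetation loss ✓; bird nesting decline ✓; fish kill events ✓
Only (E) is consistent with every observation.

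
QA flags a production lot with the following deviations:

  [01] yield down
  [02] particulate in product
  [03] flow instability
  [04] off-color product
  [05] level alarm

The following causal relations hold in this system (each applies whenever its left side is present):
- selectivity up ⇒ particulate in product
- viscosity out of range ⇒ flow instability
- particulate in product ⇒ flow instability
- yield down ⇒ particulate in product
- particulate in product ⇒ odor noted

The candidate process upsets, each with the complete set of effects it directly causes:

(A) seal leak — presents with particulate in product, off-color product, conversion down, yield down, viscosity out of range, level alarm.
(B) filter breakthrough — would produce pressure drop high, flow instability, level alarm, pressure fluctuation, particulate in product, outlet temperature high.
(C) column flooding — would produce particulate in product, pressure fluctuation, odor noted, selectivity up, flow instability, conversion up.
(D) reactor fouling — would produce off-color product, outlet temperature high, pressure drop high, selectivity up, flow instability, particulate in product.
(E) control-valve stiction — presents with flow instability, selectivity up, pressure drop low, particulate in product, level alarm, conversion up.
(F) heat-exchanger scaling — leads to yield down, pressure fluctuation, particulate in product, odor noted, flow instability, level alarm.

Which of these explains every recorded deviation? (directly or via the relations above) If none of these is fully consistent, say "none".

Per-candidate check:
(A) seal leak — yield down ✓; particulate in product ✓; flow instability ✓ (via particulate in product → flow instability); off-color product ✓; level alarm ✓
(B) filter breakthrough — does not account for yield down, off-color product
(C) column flooding — yield down ✗; particulate in product ✓; flow instability ✓; off-color product ✗; level alarm ✗
(D) reactor fouling — yield down ✗; particulate in product ✓; flow instability ✓; off-color product ✓; level alarm ✗
(E) control-valve stiction — yield down ✗; particulate in product ✓; flow instability ✓; off-color product ✗; level alarm ✓
(F) heat-exchanger scaling — does not account for off-color product
Only (A) is consistent with every observation.

A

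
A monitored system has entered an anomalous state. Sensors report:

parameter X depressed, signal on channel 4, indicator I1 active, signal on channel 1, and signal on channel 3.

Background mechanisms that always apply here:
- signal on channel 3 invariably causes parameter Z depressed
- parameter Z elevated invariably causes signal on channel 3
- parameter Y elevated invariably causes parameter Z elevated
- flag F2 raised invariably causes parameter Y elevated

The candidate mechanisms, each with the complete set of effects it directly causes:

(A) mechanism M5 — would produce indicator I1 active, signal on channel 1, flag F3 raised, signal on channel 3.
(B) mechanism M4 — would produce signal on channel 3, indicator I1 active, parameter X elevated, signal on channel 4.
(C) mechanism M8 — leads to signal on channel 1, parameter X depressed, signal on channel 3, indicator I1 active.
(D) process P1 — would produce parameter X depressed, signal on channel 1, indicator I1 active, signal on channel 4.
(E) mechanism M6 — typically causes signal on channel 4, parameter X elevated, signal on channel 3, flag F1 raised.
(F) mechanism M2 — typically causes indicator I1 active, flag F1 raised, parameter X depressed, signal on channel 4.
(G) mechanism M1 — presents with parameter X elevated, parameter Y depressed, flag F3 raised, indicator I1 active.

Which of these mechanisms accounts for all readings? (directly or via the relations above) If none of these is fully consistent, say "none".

Checking each candidate against the observations:
(A) mechanism M5 — parameter X depressed ✗; signal on channel 4 ✗; indicator I1 active ✓; signal on channel 1 ✓; signal on channel 3 ✓
(B) mechanism M4 — fails on parameter X depressed, signal on channel 1 (predicts parameter X elevated, not parameter X depressed)
(C) mechanism M8 — parameter X depressed ✓; signal on channel 4 ✗; indicator I1 active ✓; signal on channel 1 ✓; signal on channel 3 ✓
(D) process P1 — parameter X depressed ✓; signal on channel 4 ✓; indicator I1 active ✓; signal on channel 1 ✓; signal on channel 3 ✗
(E) mechanism M6 — parameter X depressed ✗; signal on channel 4 ✓; indicator I1 active ✗; signal on channel 1 ✗; signal on channel 3 ✓
(F) mechanism M2 — does not account for signal on channel 1, signal on channel 3
(G) mechanism M1 — fails on parameter X depressed, signal on channel 4, signal on channel 1, signal on channel 3 (predicts parameter X elevated, not parameter X depressed)
Every candidate fails on at least one observation.

none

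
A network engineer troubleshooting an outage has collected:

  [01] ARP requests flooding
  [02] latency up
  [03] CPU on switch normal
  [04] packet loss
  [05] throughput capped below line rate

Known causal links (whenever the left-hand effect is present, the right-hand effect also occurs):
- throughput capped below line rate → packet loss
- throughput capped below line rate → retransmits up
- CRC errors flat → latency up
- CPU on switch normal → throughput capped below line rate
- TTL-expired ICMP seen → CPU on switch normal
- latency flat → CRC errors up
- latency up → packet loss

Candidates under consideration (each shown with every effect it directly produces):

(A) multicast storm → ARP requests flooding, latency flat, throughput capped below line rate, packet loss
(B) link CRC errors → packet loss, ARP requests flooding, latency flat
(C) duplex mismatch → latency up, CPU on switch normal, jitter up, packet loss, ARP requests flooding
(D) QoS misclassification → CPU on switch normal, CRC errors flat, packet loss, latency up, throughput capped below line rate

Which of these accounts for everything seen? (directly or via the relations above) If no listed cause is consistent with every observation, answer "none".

Per-candidate check:
(A) multicast storm — ARP requests flooding match; latency up miss; CPU on switch normal miss; packet loss match; throughput capped below line rate match
(B) link CRC errors — fails on latency up, CPU on switch normal, throughput capped below line rate (predicts latency flat, not latency up)
(C) duplex mismatch — ARP requests flooding match; latency up match; CPU on switch normal match; packet loss match; throughput capped below line rate match (by CPU on switch normal → throughput capped below line rate)
(D) QoS misclassification — ARP requests flooding miss; latency up match; CPU on switch normal match; packet loss match; throughput capped below line rate match
Only (C) is consistent with every observation.

C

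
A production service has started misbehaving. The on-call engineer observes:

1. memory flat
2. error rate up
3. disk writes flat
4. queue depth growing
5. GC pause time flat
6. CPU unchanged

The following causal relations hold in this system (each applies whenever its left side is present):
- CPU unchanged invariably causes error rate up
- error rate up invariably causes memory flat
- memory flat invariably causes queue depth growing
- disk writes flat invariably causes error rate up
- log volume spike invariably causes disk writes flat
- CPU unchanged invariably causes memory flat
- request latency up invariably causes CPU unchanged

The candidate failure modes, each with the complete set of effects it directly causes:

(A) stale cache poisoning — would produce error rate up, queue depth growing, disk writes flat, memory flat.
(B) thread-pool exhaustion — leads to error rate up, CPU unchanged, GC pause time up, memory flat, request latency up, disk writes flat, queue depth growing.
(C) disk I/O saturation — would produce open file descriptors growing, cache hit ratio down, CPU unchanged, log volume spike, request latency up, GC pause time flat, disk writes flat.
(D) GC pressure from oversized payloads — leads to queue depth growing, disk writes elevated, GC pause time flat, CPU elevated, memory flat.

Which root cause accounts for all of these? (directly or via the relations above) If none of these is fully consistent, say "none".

Checking each candidate against the observations:
(A) stale cache poisoning — does not account for GC pause time flat, CPU unchanged
(B) thread-pool exhaustion — fails on GC pause time flat (predicts GC pause time up, not GC pause time flat)
(C) disk I/O saturation — accounts for every observation (memory flat via CPU unchanged → memory flat)
(D) GC pressure from oversized payloads — memory flat yes; error rate up NO; disk writes flat NO; queue depth growing yes; GC pause time flat yes; CPU unchanged NO
(C) is the only candidate with no mismatches.

C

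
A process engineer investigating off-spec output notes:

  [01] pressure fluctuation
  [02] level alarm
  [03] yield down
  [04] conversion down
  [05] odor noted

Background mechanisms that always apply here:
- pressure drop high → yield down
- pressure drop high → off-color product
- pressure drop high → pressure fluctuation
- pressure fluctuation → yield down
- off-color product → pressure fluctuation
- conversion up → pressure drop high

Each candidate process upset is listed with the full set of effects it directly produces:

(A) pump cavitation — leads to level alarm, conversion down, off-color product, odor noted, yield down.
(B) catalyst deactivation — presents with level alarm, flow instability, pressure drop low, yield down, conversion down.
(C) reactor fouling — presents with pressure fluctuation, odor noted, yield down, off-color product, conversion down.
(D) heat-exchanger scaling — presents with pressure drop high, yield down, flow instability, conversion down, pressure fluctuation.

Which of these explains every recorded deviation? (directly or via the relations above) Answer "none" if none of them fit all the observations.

A

Per-candidate check:
(A) pump cavitation — accounts for every observation (pressure fluctuation by off-color product → pressure fluctuation)
(B) catalyst deactivation — pressure fluctuation miss; level alarm match; yield down match; conversion down match; odor noted miss
(C) reactor fouling — pressure fluctuation match; level alarm miss; yield down match; conversion down match; odor noted match
(D) heat-exchanger scaling — pressure fluctuation match; level alarm miss; yield down match; conversion down match; odor noted miss
(A) alone accounts for all the evidence.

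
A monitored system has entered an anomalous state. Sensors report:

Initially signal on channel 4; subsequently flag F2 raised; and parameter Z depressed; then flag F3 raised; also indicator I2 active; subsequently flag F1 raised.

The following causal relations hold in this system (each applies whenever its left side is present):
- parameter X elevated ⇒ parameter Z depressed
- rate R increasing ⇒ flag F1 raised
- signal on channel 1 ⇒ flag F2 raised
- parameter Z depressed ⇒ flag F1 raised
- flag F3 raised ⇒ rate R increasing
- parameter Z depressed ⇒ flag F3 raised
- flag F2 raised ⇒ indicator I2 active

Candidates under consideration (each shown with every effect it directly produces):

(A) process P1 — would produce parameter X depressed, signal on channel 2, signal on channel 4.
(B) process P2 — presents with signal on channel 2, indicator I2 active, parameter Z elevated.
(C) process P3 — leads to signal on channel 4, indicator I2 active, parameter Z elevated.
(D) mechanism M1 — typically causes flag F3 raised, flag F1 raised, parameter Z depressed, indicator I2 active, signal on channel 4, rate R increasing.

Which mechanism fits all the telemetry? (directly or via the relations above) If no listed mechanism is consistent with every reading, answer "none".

none

For each candidate, compare predicted effects to what was observed:
(A) process P1 — does not account for flag F2 raised, parameter Z depressed, flag F3 raised, indicator I2 active, flag F1 raised
(B) process P2 — fails on signal on channel 4, flag F2 raised, parameter Z depressed, flag F3 raised, flag F1 raised (predicts parameter Z elevated, not parameter Z depressed)
(C) process P3 — signal on channel 4 ✓; flag F2 raised ✗; parameter Z depressed ✗; flag F3 raised ✗; indicator I2 active ✓; flag F1 raised ✗
(D) mechanism M1 — does not account for flag F2 raised
Every candidate fails on at least one observation.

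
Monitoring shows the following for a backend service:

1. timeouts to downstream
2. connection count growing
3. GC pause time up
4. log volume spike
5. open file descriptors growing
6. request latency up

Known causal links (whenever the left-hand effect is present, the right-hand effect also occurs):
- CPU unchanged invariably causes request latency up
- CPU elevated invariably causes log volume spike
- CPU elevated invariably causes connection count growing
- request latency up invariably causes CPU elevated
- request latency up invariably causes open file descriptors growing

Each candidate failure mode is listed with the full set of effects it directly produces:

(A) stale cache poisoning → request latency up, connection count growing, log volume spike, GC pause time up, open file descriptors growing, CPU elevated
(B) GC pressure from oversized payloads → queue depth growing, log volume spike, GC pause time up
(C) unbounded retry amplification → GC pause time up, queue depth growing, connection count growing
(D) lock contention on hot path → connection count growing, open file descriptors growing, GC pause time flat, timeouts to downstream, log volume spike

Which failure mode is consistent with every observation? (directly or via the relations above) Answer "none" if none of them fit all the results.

Checking each candidate against the observations:
(A) stale cache poisoning — does not account for timeouts to downstream
(B) GC pressure from oversized payloads — does not account for timeouts to downstream, connection count growing, open file descriptors growing, request latency up
(C) unbounded retry amplification — timeouts to downstream ✗; connection count growing ✓; GC pause time up ✓; log volume spike ✗; open file descriptors growing ✗; request latency up ✗
(D) lock contention on hot path — timeouts to downstream ✓; connection count growing ✓; GC pause time up ✗; log volume spike ✓; open file descriptors growing ✓; request latency up ✗
None of the listed candidates fits everything.

none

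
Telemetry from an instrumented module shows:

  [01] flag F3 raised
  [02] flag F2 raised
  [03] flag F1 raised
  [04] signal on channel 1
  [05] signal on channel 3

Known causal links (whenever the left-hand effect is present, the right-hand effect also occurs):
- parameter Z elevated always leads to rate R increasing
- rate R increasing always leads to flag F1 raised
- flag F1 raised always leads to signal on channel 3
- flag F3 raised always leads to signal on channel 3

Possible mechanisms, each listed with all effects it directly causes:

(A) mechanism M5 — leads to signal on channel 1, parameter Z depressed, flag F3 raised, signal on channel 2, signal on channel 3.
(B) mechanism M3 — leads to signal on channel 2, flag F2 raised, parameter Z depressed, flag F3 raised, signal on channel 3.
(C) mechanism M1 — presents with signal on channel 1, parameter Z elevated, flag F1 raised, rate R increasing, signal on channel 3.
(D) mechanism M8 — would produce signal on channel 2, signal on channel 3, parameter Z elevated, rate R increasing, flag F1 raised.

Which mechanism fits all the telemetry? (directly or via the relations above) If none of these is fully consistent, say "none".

none

For each candidate, compare predicted effects to what was observed:
(A) mechanism M5 — does not account for flag F2 raised, flag F1 raised
(B) mechanism M3 — flag F3 raised yes; flag F2 raised yes; flag F1 raised NO; signal on channel 1 NO; signal on channel 3 yes
(C) mechanism M1 — flag F3 raised NO; flag F2 raised NO; flag F1 raised yes; signal on channel 1 yes; signal on channel 3 yes
(D) mechanism M8 — flag F3 raised NO; flag F2 raised NO; flag F1 raised yes; signal on channel 1 NO; signal on channel 3 yes
No candidate is consistent with all observations.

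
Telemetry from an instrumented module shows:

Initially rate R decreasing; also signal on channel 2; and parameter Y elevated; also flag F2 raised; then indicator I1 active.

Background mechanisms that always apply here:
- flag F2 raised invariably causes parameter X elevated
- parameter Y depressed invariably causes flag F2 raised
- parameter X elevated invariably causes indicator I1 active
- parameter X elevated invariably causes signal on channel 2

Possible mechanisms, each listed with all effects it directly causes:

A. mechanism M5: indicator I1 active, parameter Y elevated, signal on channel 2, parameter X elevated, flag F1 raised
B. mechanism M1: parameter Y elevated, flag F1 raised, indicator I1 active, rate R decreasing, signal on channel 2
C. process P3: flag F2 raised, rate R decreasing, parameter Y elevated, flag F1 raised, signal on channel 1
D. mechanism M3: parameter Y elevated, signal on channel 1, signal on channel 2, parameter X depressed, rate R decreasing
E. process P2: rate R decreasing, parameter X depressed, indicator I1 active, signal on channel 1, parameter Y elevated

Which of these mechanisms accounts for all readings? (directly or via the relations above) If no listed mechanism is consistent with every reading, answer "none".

Checking each candidate against the observations:
(A) mechanism M5 — rate R decreasing NO; signal on channel 2 yes; parameter Y elevated yes; flag F2 raised NO; indicator I1 active yes
(B) mechanism M1 — rate R decreasing yes; signal on channel 2 yes; parameter Y elevated yes; flag F2 raised NO; indicator I1 active yes
(C) process P3 — accounts for every observation (signal on channel 2 through flag F2 raised → parameter X elevated → signal on channel 2)
(D) mechanism M3 — does not account for flag F2 raised, indicator I1 active
(E) process P2 — rate R decreasing yes; signal on channel 2 NO; parameter Y elevated yes; flag F2 raised NO; indicator I1 active yes
(C) is the only candidate with no mismatches.

C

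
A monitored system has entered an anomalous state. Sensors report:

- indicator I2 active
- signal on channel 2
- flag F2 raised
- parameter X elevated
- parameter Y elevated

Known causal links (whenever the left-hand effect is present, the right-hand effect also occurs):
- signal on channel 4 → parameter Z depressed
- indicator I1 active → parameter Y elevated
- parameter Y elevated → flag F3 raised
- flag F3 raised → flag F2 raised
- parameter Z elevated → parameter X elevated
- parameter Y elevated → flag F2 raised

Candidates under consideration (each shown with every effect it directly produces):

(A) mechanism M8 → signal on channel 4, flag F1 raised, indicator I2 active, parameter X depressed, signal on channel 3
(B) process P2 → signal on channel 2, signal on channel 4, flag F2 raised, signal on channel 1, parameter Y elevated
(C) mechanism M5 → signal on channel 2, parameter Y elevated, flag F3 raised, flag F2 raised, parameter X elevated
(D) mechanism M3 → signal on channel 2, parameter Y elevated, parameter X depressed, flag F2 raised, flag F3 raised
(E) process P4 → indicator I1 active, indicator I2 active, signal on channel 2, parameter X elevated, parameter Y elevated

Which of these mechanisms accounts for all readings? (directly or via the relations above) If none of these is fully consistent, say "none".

Per-candidate check:
(A) mechanism M8 — fails on signal on channel 2, flag F2 raised, parameter X elevated, parameter Y elevated (predicts parameter X depressed, not parameter X elevated)
(B) process P2 — does not account for indicator I2 active, parameter X elevated
(C) mechanism M5 — indicator I2 active -; signal on channel 2 +; flag F2 raised +; parameter X elevated +; parameter Y elevated +
(D) mechanism M3 — fails on indicator I2 active, parameter X elevated (predicts parameter X depressed, not parameter X elevated)
(E) process P4 — accounts for every observation (flag F2 raised by parameter Y elevated → flag F2 raised)
(E) alone accounts for all the evidence.

E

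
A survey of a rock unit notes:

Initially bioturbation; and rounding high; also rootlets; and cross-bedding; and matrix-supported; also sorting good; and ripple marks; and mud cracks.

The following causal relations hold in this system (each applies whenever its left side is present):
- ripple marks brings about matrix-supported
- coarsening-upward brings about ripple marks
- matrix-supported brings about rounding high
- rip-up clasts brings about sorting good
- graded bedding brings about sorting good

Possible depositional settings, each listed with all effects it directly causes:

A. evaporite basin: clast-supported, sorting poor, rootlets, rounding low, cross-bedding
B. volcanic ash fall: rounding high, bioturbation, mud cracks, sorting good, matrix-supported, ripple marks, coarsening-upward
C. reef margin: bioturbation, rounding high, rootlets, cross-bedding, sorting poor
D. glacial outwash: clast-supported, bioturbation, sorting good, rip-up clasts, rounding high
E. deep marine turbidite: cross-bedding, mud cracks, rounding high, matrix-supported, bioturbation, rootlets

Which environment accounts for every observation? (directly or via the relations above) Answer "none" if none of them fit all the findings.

Checking each candidate against the observations:
(A) evaporite basin — fails on bioturbation, rounding high, matrix-supported, sorting good, ripple marks, mud cracks (predicts rounding low, not rounding high; predicts clast-supported, not matrix-supported; predicts sorting poor, not sorting good)
(B) volcanic ash fall — does not account for rootlets, cross-bedding
(C) reef margin — fails on matrix-supported, sorting good, ripple marks, mud cracks (predicts sorting poor, not sorting good)
(D) glacial outwash — bioturbation yes; rounding high yes; rootlets NO; cross-bedding NO; matrix-supported NO; sorting good yes; ripple marks NO; mud cracks NO
(E) deep marine turbidite — does not account for sorting good, ripple marks
Every candidate fails on at least one observation.

none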